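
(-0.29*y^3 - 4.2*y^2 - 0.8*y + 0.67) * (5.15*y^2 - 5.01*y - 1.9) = -1.4935*y^5 - 20.1771*y^4 + 17.473*y^3 + 15.4385*y^2 - 1.8367*y - 1.273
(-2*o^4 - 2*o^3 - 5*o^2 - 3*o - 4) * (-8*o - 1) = 16*o^5 + 18*o^4 + 42*o^3 + 29*o^2 + 35*o + 4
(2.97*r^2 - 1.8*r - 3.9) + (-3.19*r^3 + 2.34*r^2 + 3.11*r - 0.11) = -3.19*r^3 + 5.31*r^2 + 1.31*r - 4.01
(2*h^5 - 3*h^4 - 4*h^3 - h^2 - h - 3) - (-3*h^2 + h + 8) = 2*h^5 - 3*h^4 - 4*h^3 + 2*h^2 - 2*h - 11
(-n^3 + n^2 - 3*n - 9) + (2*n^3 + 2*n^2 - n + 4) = n^3 + 3*n^2 - 4*n - 5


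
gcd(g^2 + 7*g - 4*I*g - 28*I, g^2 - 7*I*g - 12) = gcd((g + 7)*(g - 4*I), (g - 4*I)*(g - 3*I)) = g - 4*I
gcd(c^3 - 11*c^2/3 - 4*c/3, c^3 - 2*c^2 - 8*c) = c^2 - 4*c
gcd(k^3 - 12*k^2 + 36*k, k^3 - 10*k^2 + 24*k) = k^2 - 6*k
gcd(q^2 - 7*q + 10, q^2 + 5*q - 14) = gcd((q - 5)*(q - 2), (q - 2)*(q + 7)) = q - 2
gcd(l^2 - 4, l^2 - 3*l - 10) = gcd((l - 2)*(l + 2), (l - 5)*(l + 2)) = l + 2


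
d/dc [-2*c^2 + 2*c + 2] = 2 - 4*c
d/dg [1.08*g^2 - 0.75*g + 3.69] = 2.16*g - 0.75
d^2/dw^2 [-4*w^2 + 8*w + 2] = -8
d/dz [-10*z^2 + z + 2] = 1 - 20*z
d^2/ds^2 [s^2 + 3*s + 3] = 2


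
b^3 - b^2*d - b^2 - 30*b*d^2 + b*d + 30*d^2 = (b - 1)*(b - 6*d)*(b + 5*d)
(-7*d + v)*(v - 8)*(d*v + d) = -7*d^2*v^2 + 49*d^2*v + 56*d^2 + d*v^3 - 7*d*v^2 - 8*d*v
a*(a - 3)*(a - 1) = a^3 - 4*a^2 + 3*a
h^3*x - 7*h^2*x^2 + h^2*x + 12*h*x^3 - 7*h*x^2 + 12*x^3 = (h - 4*x)*(h - 3*x)*(h*x + x)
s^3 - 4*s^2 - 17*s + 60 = (s - 5)*(s - 3)*(s + 4)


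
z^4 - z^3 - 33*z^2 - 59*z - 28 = (z - 7)*(z + 1)^2*(z + 4)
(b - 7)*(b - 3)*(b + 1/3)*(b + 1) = b^4 - 26*b^3/3 + 8*b^2 + 74*b/3 + 7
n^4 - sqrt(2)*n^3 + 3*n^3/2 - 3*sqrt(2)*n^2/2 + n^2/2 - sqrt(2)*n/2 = n*(n - sqrt(2))*(sqrt(2)*n/2 + sqrt(2)/2)*(sqrt(2)*n + sqrt(2)/2)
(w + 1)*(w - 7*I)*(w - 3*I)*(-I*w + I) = -I*w^4 - 10*w^3 + 22*I*w^2 + 10*w - 21*I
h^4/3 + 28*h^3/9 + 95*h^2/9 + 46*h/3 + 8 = (h/3 + 1)*(h + 4/3)*(h + 2)*(h + 3)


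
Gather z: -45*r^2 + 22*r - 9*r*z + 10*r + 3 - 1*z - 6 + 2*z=-45*r^2 + 32*r + z*(1 - 9*r) - 3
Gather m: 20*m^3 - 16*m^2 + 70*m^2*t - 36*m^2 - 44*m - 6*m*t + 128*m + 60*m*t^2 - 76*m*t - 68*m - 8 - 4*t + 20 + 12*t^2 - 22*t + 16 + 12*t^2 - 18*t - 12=20*m^3 + m^2*(70*t - 52) + m*(60*t^2 - 82*t + 16) + 24*t^2 - 44*t + 16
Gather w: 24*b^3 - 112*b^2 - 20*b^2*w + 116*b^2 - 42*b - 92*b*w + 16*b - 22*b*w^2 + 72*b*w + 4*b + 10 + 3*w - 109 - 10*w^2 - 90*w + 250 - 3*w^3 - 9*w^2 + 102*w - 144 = 24*b^3 + 4*b^2 - 22*b - 3*w^3 + w^2*(-22*b - 19) + w*(-20*b^2 - 20*b + 15) + 7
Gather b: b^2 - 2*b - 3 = b^2 - 2*b - 3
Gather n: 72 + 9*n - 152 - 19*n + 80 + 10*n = 0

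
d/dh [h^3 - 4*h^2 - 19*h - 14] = 3*h^2 - 8*h - 19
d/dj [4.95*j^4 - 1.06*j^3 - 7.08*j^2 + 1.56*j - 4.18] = 19.8*j^3 - 3.18*j^2 - 14.16*j + 1.56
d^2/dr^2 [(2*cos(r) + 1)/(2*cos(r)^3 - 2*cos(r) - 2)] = (2*(sin(r)^2*cos(r) + 1)^2*cos(r) + (sin(r)^2*cos(r) + 1)*(30*(1 - cos(2*r))^2 - cos(r) + 60*cos(2*r) + 9*cos(3*r) - 44)/4 - 2*(2*cos(r) + 1)*(3*cos(r)^2 - 1)^2*sin(r)^2)/(2*(sin(r)^2*cos(r) + 1)^3)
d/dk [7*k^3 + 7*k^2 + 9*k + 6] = 21*k^2 + 14*k + 9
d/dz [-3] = 0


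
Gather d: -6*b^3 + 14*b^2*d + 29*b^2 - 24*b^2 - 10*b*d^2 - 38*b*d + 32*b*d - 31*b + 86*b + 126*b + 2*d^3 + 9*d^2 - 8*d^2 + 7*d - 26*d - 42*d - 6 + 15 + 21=-6*b^3 + 5*b^2 + 181*b + 2*d^3 + d^2*(1 - 10*b) + d*(14*b^2 - 6*b - 61) + 30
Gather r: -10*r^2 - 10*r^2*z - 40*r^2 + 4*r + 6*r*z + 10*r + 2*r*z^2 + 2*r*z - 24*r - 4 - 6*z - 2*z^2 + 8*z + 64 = r^2*(-10*z - 50) + r*(2*z^2 + 8*z - 10) - 2*z^2 + 2*z + 60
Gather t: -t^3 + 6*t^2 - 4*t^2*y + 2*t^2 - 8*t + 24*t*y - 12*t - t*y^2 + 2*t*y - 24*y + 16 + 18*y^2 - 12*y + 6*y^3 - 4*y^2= -t^3 + t^2*(8 - 4*y) + t*(-y^2 + 26*y - 20) + 6*y^3 + 14*y^2 - 36*y + 16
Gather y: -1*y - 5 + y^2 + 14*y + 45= y^2 + 13*y + 40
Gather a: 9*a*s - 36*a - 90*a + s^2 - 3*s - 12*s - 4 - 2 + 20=a*(9*s - 126) + s^2 - 15*s + 14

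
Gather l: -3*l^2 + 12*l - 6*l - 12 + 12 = -3*l^2 + 6*l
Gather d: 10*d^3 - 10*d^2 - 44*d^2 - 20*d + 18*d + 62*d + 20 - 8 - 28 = 10*d^3 - 54*d^2 + 60*d - 16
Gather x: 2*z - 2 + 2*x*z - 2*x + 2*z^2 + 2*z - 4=x*(2*z - 2) + 2*z^2 + 4*z - 6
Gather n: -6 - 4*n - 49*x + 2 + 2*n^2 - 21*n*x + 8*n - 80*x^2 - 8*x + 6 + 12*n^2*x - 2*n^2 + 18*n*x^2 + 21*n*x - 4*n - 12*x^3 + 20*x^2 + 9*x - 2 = 12*n^2*x + 18*n*x^2 - 12*x^3 - 60*x^2 - 48*x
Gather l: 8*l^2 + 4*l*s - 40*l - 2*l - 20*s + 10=8*l^2 + l*(4*s - 42) - 20*s + 10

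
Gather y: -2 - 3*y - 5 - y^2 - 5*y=-y^2 - 8*y - 7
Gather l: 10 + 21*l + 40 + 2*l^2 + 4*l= 2*l^2 + 25*l + 50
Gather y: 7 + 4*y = 4*y + 7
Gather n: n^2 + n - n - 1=n^2 - 1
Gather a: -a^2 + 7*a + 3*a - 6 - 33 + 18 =-a^2 + 10*a - 21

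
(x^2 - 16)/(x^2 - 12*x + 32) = (x + 4)/(x - 8)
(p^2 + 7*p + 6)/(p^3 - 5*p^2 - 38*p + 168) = (p + 1)/(p^2 - 11*p + 28)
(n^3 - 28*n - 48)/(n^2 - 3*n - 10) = (n^2 - 2*n - 24)/(n - 5)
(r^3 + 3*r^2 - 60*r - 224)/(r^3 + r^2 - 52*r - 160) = (r + 7)/(r + 5)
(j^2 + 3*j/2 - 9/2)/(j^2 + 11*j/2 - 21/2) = (j + 3)/(j + 7)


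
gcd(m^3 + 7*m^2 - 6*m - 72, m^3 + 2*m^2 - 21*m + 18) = m^2 + 3*m - 18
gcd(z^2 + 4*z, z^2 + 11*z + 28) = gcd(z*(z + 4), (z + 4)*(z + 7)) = z + 4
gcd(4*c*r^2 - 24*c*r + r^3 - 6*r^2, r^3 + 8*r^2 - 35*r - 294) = r - 6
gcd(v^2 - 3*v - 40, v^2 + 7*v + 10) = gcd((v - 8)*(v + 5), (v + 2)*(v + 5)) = v + 5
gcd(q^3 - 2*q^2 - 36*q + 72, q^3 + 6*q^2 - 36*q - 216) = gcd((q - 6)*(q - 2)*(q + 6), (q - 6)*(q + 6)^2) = q^2 - 36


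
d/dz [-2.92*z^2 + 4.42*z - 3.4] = 4.42 - 5.84*z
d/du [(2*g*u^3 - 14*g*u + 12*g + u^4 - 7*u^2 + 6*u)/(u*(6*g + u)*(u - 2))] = (12*g^2*u^2 + 36*g^2 + 12*g*u^3 + 8*g*u^2 + 12*g*u + u^4 + 3*u^2)/(u^2*(36*g^2 + 12*g*u + u^2))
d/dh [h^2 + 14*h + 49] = 2*h + 14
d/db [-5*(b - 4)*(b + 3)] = 5 - 10*b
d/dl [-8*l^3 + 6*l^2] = 12*l*(1 - 2*l)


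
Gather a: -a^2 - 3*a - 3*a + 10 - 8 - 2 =-a^2 - 6*a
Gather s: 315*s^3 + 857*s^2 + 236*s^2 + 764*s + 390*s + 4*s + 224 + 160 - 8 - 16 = 315*s^3 + 1093*s^2 + 1158*s + 360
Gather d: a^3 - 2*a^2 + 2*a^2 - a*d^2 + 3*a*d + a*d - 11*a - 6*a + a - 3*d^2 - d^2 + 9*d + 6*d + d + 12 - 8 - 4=a^3 - 16*a + d^2*(-a - 4) + d*(4*a + 16)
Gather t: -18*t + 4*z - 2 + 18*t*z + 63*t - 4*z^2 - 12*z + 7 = t*(18*z + 45) - 4*z^2 - 8*z + 5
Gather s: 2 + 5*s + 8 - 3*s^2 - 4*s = -3*s^2 + s + 10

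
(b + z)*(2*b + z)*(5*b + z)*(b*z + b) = 10*b^4*z + 10*b^4 + 17*b^3*z^2 + 17*b^3*z + 8*b^2*z^3 + 8*b^2*z^2 + b*z^4 + b*z^3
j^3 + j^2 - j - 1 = (j - 1)*(j + 1)^2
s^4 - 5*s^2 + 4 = (s - 2)*(s - 1)*(s + 1)*(s + 2)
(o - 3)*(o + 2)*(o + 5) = o^3 + 4*o^2 - 11*o - 30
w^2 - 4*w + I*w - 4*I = (w - 4)*(w + I)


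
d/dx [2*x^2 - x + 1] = 4*x - 1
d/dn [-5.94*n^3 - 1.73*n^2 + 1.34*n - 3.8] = -17.82*n^2 - 3.46*n + 1.34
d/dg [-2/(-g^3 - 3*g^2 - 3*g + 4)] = 6*(-g^2 - 2*g - 1)/(g^3 + 3*g^2 + 3*g - 4)^2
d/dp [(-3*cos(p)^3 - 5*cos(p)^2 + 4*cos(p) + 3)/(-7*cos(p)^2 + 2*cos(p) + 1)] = (-21*cos(p)^4 + 12*cos(p)^3 - 9*cos(p)^2 - 32*cos(p) + 2)*sin(p)/(7*sin(p)^2 + 2*cos(p) - 6)^2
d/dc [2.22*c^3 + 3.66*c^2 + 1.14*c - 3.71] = 6.66*c^2 + 7.32*c + 1.14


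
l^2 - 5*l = l*(l - 5)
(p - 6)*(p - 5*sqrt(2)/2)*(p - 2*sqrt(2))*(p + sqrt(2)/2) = p^4 - 6*p^3 - 4*sqrt(2)*p^3 + 11*p^2/2 + 24*sqrt(2)*p^2 - 33*p + 5*sqrt(2)*p - 30*sqrt(2)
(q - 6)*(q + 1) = q^2 - 5*q - 6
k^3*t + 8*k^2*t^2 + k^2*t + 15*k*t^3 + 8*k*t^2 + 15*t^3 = (k + 3*t)*(k + 5*t)*(k*t + t)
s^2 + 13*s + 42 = (s + 6)*(s + 7)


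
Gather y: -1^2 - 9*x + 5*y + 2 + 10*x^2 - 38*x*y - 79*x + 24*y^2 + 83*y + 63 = 10*x^2 - 88*x + 24*y^2 + y*(88 - 38*x) + 64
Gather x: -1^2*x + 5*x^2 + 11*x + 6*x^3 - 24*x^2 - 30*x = 6*x^3 - 19*x^2 - 20*x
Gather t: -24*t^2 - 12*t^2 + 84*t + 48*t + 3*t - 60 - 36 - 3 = -36*t^2 + 135*t - 99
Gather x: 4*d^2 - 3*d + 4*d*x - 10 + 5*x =4*d^2 - 3*d + x*(4*d + 5) - 10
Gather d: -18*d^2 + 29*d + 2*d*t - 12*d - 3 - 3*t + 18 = -18*d^2 + d*(2*t + 17) - 3*t + 15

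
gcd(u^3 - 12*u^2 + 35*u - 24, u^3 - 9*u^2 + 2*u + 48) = u^2 - 11*u + 24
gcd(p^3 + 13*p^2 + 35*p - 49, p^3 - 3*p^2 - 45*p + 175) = p + 7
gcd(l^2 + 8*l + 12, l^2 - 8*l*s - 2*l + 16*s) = 1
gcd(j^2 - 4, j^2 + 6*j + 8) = j + 2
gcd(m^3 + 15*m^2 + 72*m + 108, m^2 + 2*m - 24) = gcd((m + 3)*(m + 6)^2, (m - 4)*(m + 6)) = m + 6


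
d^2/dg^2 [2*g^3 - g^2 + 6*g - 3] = 12*g - 2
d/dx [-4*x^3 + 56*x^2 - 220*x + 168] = -12*x^2 + 112*x - 220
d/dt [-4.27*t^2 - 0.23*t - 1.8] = -8.54*t - 0.23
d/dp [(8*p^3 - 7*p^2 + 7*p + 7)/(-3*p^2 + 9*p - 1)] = 2*(-12*p^4 + 72*p^3 - 33*p^2 + 28*p - 35)/(9*p^4 - 54*p^3 + 87*p^2 - 18*p + 1)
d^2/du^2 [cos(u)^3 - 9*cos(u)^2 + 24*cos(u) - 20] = -99*cos(u)/4 + 18*cos(2*u) - 9*cos(3*u)/4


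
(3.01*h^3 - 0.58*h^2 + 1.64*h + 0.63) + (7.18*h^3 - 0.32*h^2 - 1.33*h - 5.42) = 10.19*h^3 - 0.9*h^2 + 0.31*h - 4.79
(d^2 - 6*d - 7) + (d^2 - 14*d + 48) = 2*d^2 - 20*d + 41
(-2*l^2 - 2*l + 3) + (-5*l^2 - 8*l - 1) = -7*l^2 - 10*l + 2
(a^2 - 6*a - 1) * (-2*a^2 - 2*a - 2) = -2*a^4 + 10*a^3 + 12*a^2 + 14*a + 2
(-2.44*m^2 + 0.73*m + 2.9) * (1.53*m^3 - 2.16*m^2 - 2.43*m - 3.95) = -3.7332*m^5 + 6.3873*m^4 + 8.7894*m^3 + 1.6001*m^2 - 9.9305*m - 11.455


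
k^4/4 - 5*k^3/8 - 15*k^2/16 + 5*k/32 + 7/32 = (k/4 + 1/4)*(k - 7/2)*(k - 1/2)*(k + 1/2)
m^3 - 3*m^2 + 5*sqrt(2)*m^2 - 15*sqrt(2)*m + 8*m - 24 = (m - 3)*(m + sqrt(2))*(m + 4*sqrt(2))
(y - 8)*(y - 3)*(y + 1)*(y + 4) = y^4 - 6*y^3 - 27*y^2 + 76*y + 96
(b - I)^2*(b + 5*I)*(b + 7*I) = b^4 + 10*I*b^3 - 12*b^2 + 58*I*b + 35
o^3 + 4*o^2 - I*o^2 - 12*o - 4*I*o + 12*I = (o - 2)*(o + 6)*(o - I)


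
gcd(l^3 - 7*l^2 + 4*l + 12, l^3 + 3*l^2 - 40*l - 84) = l - 6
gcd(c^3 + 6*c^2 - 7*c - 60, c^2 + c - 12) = c^2 + c - 12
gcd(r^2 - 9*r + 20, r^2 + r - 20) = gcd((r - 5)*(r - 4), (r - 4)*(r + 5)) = r - 4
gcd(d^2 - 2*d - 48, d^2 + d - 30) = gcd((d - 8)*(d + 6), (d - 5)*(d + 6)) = d + 6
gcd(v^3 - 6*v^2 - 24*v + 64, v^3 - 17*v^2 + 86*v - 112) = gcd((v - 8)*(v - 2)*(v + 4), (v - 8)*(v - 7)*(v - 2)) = v^2 - 10*v + 16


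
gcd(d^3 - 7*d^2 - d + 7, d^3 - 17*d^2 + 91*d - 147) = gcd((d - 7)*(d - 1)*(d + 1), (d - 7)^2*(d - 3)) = d - 7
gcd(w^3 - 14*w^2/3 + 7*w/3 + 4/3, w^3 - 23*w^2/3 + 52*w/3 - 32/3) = w^2 - 5*w + 4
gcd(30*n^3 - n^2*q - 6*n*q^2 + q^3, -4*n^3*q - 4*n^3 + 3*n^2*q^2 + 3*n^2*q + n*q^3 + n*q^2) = 1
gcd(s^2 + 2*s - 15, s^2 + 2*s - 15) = s^2 + 2*s - 15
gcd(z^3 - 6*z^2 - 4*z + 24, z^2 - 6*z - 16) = z + 2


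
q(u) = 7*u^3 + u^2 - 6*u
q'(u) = 21*u^2 + 2*u - 6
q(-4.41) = -554.45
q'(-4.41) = 393.59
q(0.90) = 0.51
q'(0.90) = 12.81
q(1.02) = 2.35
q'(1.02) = 17.89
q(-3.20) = -199.94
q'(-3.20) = 202.64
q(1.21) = 6.61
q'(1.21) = 27.17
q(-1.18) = -3.03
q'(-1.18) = 20.88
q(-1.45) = -10.54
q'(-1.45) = 35.25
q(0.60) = -1.73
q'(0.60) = 2.76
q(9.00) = 5130.00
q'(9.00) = 1713.00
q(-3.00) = -162.00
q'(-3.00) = 177.00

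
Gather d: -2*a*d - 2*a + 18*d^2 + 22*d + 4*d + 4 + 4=-2*a + 18*d^2 + d*(26 - 2*a) + 8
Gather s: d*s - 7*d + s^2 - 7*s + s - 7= -7*d + s^2 + s*(d - 6) - 7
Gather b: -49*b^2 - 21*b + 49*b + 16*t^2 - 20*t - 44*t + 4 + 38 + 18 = -49*b^2 + 28*b + 16*t^2 - 64*t + 60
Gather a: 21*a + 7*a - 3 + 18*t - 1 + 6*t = 28*a + 24*t - 4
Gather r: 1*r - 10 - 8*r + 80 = 70 - 7*r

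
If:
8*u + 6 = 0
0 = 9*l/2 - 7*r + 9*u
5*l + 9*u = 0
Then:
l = 27/20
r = -27/280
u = -3/4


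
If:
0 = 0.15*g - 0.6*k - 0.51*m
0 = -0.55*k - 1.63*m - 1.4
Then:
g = -8.45454545454546*m - 10.1818181818182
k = -2.96363636363636*m - 2.54545454545455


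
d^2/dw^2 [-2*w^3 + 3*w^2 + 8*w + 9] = 6 - 12*w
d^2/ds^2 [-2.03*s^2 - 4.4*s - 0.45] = -4.06000000000000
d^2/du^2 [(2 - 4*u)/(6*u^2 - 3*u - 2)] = 12*(3*(2*u - 1)*(4*u - 1)^2 + 4*(3*u - 1)*(-6*u^2 + 3*u + 2))/(-6*u^2 + 3*u + 2)^3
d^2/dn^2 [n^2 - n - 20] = 2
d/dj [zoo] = 0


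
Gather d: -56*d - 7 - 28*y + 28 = -56*d - 28*y + 21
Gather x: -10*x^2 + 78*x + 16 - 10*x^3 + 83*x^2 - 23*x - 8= -10*x^3 + 73*x^2 + 55*x + 8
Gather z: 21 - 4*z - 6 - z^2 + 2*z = -z^2 - 2*z + 15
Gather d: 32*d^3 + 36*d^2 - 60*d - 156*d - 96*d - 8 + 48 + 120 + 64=32*d^3 + 36*d^2 - 312*d + 224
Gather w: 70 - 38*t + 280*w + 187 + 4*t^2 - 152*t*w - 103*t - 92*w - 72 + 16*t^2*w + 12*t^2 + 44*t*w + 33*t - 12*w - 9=16*t^2 - 108*t + w*(16*t^2 - 108*t + 176) + 176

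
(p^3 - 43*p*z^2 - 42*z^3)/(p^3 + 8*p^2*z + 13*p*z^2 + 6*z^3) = (p - 7*z)/(p + z)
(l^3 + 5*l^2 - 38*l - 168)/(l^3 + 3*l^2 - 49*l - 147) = (l^2 - 2*l - 24)/(l^2 - 4*l - 21)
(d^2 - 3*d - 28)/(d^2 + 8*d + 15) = (d^2 - 3*d - 28)/(d^2 + 8*d + 15)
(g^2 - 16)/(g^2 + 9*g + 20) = (g - 4)/(g + 5)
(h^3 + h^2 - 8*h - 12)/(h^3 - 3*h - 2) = (-h^3 - h^2 + 8*h + 12)/(-h^3 + 3*h + 2)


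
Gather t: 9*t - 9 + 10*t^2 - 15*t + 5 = 10*t^2 - 6*t - 4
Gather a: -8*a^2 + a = -8*a^2 + a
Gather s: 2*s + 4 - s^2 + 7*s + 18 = -s^2 + 9*s + 22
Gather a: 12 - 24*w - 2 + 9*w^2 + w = 9*w^2 - 23*w + 10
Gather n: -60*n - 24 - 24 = -60*n - 48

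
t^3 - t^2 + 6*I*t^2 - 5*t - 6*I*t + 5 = (t - 1)*(t + I)*(t + 5*I)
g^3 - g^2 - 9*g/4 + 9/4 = (g - 3/2)*(g - 1)*(g + 3/2)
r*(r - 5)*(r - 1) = r^3 - 6*r^2 + 5*r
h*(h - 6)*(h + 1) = h^3 - 5*h^2 - 6*h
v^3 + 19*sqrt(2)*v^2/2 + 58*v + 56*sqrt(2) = (v + 2*sqrt(2))*(v + 7*sqrt(2)/2)*(v + 4*sqrt(2))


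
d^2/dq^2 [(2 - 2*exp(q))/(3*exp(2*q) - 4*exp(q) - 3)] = (-18*exp(4*q) + 48*exp(3*q) - 180*exp(2*q) + 128*exp(q) - 42)*exp(q)/(27*exp(6*q) - 108*exp(5*q) + 63*exp(4*q) + 152*exp(3*q) - 63*exp(2*q) - 108*exp(q) - 27)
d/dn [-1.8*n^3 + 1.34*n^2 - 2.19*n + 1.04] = -5.4*n^2 + 2.68*n - 2.19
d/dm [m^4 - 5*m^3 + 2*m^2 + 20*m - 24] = 4*m^3 - 15*m^2 + 4*m + 20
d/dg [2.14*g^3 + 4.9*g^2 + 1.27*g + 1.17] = 6.42*g^2 + 9.8*g + 1.27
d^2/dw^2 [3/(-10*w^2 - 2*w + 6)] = 3*(25*w^2 + 5*w - (10*w + 1)^2 - 15)/(5*w^2 + w - 3)^3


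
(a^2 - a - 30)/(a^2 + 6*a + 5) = (a - 6)/(a + 1)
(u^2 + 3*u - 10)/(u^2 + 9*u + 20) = (u - 2)/(u + 4)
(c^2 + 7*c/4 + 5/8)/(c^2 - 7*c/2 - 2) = (c + 5/4)/(c - 4)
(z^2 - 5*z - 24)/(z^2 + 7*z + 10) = (z^2 - 5*z - 24)/(z^2 + 7*z + 10)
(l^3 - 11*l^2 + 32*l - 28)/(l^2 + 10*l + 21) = (l^3 - 11*l^2 + 32*l - 28)/(l^2 + 10*l + 21)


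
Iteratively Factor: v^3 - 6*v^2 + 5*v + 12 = (v - 4)*(v^2 - 2*v - 3) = (v - 4)*(v + 1)*(v - 3)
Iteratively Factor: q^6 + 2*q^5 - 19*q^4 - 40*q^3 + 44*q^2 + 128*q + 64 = (q + 1)*(q^5 + q^4 - 20*q^3 - 20*q^2 + 64*q + 64) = (q + 1)*(q + 4)*(q^4 - 3*q^3 - 8*q^2 + 12*q + 16) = (q - 4)*(q + 1)*(q + 4)*(q^3 + q^2 - 4*q - 4) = (q - 4)*(q + 1)*(q + 2)*(q + 4)*(q^2 - q - 2) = (q - 4)*(q - 2)*(q + 1)*(q + 2)*(q + 4)*(q + 1)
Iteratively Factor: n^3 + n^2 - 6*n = (n)*(n^2 + n - 6) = n*(n + 3)*(n - 2)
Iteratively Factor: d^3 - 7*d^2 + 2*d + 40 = (d - 5)*(d^2 - 2*d - 8) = (d - 5)*(d + 2)*(d - 4)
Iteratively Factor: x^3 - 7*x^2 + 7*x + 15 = (x - 5)*(x^2 - 2*x - 3) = (x - 5)*(x + 1)*(x - 3)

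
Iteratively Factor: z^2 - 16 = (z - 4)*(z + 4)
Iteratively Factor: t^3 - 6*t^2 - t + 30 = (t - 3)*(t^2 - 3*t - 10) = (t - 5)*(t - 3)*(t + 2)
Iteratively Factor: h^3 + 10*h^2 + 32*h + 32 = (h + 2)*(h^2 + 8*h + 16) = (h + 2)*(h + 4)*(h + 4)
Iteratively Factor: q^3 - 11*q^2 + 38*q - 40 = (q - 4)*(q^2 - 7*q + 10) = (q - 5)*(q - 4)*(q - 2)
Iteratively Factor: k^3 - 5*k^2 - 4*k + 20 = (k + 2)*(k^2 - 7*k + 10) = (k - 5)*(k + 2)*(k - 2)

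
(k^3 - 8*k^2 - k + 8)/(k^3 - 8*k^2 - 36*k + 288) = (k^2 - 1)/(k^2 - 36)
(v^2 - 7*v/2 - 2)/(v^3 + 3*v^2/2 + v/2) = (v - 4)/(v*(v + 1))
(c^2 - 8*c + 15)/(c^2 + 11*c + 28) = (c^2 - 8*c + 15)/(c^2 + 11*c + 28)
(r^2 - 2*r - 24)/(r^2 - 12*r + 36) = (r + 4)/(r - 6)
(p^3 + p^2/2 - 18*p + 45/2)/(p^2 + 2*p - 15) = p - 3/2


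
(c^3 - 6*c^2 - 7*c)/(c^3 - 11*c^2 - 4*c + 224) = c*(c + 1)/(c^2 - 4*c - 32)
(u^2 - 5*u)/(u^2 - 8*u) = (u - 5)/(u - 8)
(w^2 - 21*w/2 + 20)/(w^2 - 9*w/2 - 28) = (2*w - 5)/(2*w + 7)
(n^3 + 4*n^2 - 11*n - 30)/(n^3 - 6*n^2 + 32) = (n^2 + 2*n - 15)/(n^2 - 8*n + 16)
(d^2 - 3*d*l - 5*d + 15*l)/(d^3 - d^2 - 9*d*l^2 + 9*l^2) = (d - 5)/(d^2 + 3*d*l - d - 3*l)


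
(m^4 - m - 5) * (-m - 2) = -m^5 - 2*m^4 + m^2 + 7*m + 10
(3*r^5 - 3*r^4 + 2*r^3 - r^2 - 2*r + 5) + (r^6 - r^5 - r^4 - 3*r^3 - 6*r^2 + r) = r^6 + 2*r^5 - 4*r^4 - r^3 - 7*r^2 - r + 5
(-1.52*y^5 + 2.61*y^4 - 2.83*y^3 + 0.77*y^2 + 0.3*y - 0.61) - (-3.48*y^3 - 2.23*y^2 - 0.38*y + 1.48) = -1.52*y^5 + 2.61*y^4 + 0.65*y^3 + 3.0*y^2 + 0.68*y - 2.09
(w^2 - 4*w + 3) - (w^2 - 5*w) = w + 3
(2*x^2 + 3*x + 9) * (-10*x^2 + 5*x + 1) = -20*x^4 - 20*x^3 - 73*x^2 + 48*x + 9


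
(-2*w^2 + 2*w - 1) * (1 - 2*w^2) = 4*w^4 - 4*w^3 + 2*w - 1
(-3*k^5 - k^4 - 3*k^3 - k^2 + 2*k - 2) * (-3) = 9*k^5 + 3*k^4 + 9*k^3 + 3*k^2 - 6*k + 6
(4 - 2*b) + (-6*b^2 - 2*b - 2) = -6*b^2 - 4*b + 2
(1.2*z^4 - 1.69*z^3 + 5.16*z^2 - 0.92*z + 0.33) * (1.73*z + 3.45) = 2.076*z^5 + 1.2163*z^4 + 3.0963*z^3 + 16.2104*z^2 - 2.6031*z + 1.1385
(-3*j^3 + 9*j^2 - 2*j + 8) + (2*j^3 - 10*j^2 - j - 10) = -j^3 - j^2 - 3*j - 2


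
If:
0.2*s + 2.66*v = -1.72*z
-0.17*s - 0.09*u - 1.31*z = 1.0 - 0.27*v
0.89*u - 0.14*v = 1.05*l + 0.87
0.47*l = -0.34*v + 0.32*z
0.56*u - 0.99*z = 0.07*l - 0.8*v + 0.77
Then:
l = -0.34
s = -5.18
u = 0.65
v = 0.42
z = -0.05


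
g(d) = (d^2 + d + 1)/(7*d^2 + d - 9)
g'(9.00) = 0.00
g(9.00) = 0.16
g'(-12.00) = 0.00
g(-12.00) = 0.13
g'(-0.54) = 0.10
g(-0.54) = -0.10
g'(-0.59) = 0.13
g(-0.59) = -0.11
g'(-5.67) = -0.00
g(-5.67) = 0.13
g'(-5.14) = -0.00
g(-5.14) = 0.13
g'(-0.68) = 0.22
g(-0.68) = -0.12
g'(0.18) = -0.22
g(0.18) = -0.14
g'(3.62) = -0.03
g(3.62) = 0.21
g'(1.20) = -10.97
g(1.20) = 1.60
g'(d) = (-14*d - 1)*(d^2 + d + 1)/(7*d^2 + d - 9)^2 + (2*d + 1)/(7*d^2 + d - 9) = 2*(-3*d^2 - 16*d - 5)/(49*d^4 + 14*d^3 - 125*d^2 - 18*d + 81)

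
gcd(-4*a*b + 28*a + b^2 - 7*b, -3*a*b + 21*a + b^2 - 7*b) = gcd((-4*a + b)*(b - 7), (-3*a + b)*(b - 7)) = b - 7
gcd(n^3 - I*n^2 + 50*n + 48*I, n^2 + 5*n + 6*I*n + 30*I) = n + 6*I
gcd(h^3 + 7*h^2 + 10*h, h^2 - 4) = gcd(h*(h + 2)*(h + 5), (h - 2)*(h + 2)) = h + 2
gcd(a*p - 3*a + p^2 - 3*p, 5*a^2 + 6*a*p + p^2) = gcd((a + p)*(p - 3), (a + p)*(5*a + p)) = a + p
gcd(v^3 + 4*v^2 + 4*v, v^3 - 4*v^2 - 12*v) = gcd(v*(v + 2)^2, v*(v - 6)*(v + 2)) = v^2 + 2*v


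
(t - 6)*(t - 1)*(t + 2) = t^3 - 5*t^2 - 8*t + 12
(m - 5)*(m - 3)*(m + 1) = m^3 - 7*m^2 + 7*m + 15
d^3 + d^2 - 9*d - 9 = (d - 3)*(d + 1)*(d + 3)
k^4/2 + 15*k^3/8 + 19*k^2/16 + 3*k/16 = k*(k/2 + 1/4)*(k + 1/4)*(k + 3)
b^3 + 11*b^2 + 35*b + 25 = (b + 1)*(b + 5)^2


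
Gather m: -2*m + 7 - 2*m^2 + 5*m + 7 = -2*m^2 + 3*m + 14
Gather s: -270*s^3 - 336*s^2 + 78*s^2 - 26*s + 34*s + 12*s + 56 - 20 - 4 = -270*s^3 - 258*s^2 + 20*s + 32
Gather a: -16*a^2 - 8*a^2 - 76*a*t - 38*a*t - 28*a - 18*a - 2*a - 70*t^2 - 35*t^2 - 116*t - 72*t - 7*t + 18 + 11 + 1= -24*a^2 + a*(-114*t - 48) - 105*t^2 - 195*t + 30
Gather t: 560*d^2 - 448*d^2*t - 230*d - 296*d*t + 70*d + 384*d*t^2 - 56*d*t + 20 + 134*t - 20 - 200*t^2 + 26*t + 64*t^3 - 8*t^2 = 560*d^2 - 160*d + 64*t^3 + t^2*(384*d - 208) + t*(-448*d^2 - 352*d + 160)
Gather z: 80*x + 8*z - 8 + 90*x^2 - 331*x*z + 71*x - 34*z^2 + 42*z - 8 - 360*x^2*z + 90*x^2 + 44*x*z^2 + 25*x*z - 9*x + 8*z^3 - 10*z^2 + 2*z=180*x^2 + 142*x + 8*z^3 + z^2*(44*x - 44) + z*(-360*x^2 - 306*x + 52) - 16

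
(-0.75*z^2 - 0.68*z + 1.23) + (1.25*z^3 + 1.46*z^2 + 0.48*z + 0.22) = 1.25*z^3 + 0.71*z^2 - 0.2*z + 1.45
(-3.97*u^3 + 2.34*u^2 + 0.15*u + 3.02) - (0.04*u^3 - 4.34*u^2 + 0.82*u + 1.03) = -4.01*u^3 + 6.68*u^2 - 0.67*u + 1.99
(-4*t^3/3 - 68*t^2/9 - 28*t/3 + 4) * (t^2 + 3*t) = -4*t^5/3 - 104*t^4/9 - 32*t^3 - 24*t^2 + 12*t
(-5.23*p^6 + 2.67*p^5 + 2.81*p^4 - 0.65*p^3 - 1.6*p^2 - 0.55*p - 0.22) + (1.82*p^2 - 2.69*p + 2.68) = -5.23*p^6 + 2.67*p^5 + 2.81*p^4 - 0.65*p^3 + 0.22*p^2 - 3.24*p + 2.46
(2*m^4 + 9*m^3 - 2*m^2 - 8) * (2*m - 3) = 4*m^5 + 12*m^4 - 31*m^3 + 6*m^2 - 16*m + 24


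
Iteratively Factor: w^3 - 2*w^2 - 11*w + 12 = (w + 3)*(w^2 - 5*w + 4) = (w - 1)*(w + 3)*(w - 4)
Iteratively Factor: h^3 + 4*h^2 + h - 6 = (h + 2)*(h^2 + 2*h - 3) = (h + 2)*(h + 3)*(h - 1)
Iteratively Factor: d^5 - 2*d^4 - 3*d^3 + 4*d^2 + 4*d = (d - 2)*(d^4 - 3*d^2 - 2*d) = (d - 2)^2*(d^3 + 2*d^2 + d) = (d - 2)^2*(d + 1)*(d^2 + d) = d*(d - 2)^2*(d + 1)*(d + 1)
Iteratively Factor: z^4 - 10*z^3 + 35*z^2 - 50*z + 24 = (z - 1)*(z^3 - 9*z^2 + 26*z - 24) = (z - 2)*(z - 1)*(z^2 - 7*z + 12) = (z - 4)*(z - 2)*(z - 1)*(z - 3)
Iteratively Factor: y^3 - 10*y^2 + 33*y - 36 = (y - 4)*(y^2 - 6*y + 9) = (y - 4)*(y - 3)*(y - 3)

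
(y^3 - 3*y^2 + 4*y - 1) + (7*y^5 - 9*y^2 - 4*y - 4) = 7*y^5 + y^3 - 12*y^2 - 5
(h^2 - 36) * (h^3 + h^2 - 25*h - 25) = h^5 + h^4 - 61*h^3 - 61*h^2 + 900*h + 900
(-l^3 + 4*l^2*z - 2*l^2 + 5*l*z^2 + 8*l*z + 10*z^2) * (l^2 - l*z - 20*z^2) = -l^5 + 5*l^4*z - 2*l^4 + 21*l^3*z^2 + 10*l^3*z - 85*l^2*z^3 + 42*l^2*z^2 - 100*l*z^4 - 170*l*z^3 - 200*z^4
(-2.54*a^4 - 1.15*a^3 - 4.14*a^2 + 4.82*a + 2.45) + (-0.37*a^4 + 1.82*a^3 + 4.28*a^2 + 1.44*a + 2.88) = -2.91*a^4 + 0.67*a^3 + 0.140000000000001*a^2 + 6.26*a + 5.33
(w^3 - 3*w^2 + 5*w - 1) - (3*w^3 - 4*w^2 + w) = -2*w^3 + w^2 + 4*w - 1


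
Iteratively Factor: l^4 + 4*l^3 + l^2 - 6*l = (l - 1)*(l^3 + 5*l^2 + 6*l) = (l - 1)*(l + 3)*(l^2 + 2*l) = (l - 1)*(l + 2)*(l + 3)*(l)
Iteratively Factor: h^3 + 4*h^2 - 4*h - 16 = (h - 2)*(h^2 + 6*h + 8) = (h - 2)*(h + 2)*(h + 4)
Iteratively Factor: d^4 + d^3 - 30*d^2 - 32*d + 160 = (d + 4)*(d^3 - 3*d^2 - 18*d + 40) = (d - 2)*(d + 4)*(d^2 - d - 20) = (d - 2)*(d + 4)^2*(d - 5)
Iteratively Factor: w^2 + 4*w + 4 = (w + 2)*(w + 2)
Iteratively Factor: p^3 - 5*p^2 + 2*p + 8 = (p - 4)*(p^2 - p - 2) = (p - 4)*(p + 1)*(p - 2)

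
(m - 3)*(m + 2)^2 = m^3 + m^2 - 8*m - 12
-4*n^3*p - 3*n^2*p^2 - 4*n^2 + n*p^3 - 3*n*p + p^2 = (-4*n + p)*(n + p)*(n*p + 1)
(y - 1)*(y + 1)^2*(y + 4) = y^4 + 5*y^3 + 3*y^2 - 5*y - 4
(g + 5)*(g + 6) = g^2 + 11*g + 30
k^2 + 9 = (k - 3*I)*(k + 3*I)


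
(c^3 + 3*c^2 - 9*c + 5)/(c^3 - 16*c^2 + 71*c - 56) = (c^2 + 4*c - 5)/(c^2 - 15*c + 56)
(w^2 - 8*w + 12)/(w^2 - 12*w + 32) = (w^2 - 8*w + 12)/(w^2 - 12*w + 32)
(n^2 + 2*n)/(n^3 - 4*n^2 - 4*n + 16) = n/(n^2 - 6*n + 8)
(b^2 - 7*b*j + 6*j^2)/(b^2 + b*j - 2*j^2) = (b - 6*j)/(b + 2*j)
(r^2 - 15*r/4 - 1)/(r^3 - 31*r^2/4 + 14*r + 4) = 1/(r - 4)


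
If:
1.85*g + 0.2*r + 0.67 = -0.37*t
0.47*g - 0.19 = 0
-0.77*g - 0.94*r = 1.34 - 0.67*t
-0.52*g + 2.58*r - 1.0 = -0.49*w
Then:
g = 0.40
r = -3.24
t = -2.08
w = 19.53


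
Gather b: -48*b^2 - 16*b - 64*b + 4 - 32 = -48*b^2 - 80*b - 28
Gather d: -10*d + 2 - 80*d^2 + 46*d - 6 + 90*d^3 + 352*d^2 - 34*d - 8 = 90*d^3 + 272*d^2 + 2*d - 12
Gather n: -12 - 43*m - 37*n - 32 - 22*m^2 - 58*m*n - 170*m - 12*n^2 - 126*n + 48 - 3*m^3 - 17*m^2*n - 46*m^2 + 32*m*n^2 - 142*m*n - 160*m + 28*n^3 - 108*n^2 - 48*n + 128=-3*m^3 - 68*m^2 - 373*m + 28*n^3 + n^2*(32*m - 120) + n*(-17*m^2 - 200*m - 211) + 132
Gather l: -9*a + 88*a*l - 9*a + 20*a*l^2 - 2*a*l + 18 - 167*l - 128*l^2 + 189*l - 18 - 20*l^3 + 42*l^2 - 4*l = -18*a - 20*l^3 + l^2*(20*a - 86) + l*(86*a + 18)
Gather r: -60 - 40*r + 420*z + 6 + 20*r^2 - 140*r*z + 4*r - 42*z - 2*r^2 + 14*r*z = 18*r^2 + r*(-126*z - 36) + 378*z - 54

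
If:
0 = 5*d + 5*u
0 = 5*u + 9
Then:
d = 9/5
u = -9/5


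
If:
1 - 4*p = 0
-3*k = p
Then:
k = -1/12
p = 1/4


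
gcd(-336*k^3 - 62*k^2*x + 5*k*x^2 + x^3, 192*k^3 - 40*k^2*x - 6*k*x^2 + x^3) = -48*k^2 - 2*k*x + x^2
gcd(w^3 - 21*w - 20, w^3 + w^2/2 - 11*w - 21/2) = w + 1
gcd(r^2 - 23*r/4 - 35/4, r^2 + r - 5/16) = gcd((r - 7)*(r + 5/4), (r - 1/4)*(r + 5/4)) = r + 5/4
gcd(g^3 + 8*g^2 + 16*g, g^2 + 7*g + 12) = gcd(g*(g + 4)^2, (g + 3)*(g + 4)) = g + 4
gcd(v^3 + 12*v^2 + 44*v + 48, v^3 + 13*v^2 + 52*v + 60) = v^2 + 8*v + 12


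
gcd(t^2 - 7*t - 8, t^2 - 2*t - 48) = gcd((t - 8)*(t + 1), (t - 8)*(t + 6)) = t - 8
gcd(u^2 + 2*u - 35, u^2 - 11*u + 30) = u - 5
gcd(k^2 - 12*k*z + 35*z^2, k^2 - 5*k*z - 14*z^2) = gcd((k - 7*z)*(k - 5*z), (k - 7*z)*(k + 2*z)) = -k + 7*z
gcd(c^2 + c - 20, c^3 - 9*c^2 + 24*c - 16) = c - 4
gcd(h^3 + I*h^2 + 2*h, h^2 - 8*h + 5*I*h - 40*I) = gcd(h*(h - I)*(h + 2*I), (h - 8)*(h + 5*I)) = 1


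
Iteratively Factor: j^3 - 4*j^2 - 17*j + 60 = (j - 5)*(j^2 + j - 12) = (j - 5)*(j + 4)*(j - 3)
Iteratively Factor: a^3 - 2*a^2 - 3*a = (a + 1)*(a^2 - 3*a) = a*(a + 1)*(a - 3)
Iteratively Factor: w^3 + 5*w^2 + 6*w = (w + 3)*(w^2 + 2*w) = (w + 2)*(w + 3)*(w)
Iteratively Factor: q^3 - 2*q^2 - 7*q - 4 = (q - 4)*(q^2 + 2*q + 1) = (q - 4)*(q + 1)*(q + 1)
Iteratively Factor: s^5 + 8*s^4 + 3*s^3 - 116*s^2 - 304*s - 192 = (s - 4)*(s^4 + 12*s^3 + 51*s^2 + 88*s + 48) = (s - 4)*(s + 4)*(s^3 + 8*s^2 + 19*s + 12) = (s - 4)*(s + 1)*(s + 4)*(s^2 + 7*s + 12) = (s - 4)*(s + 1)*(s + 4)^2*(s + 3)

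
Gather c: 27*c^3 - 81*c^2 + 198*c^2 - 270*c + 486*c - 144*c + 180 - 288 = 27*c^3 + 117*c^2 + 72*c - 108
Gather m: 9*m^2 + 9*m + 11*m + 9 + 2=9*m^2 + 20*m + 11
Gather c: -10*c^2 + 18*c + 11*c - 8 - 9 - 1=-10*c^2 + 29*c - 18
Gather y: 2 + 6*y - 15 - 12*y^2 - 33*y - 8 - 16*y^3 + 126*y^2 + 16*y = -16*y^3 + 114*y^2 - 11*y - 21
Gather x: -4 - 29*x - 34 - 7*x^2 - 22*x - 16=-7*x^2 - 51*x - 54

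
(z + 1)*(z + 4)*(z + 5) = z^3 + 10*z^2 + 29*z + 20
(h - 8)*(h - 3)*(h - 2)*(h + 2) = h^4 - 11*h^3 + 20*h^2 + 44*h - 96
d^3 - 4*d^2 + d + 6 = (d - 3)*(d - 2)*(d + 1)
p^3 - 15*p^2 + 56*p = p*(p - 8)*(p - 7)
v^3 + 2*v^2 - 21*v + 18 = (v - 3)*(v - 1)*(v + 6)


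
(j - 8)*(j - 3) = j^2 - 11*j + 24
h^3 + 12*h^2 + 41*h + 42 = (h + 2)*(h + 3)*(h + 7)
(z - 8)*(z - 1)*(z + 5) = z^3 - 4*z^2 - 37*z + 40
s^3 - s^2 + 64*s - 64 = (s - 1)*(s - 8*I)*(s + 8*I)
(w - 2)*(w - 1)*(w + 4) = w^3 + w^2 - 10*w + 8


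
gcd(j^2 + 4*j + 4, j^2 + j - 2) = j + 2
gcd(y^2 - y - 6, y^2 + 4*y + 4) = y + 2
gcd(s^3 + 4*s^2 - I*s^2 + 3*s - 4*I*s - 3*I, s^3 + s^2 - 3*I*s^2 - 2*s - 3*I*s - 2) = s^2 + s*(1 - I) - I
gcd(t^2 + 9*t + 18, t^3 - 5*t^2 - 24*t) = t + 3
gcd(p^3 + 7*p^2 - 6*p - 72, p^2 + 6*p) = p + 6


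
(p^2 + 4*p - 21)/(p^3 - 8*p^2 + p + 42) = (p + 7)/(p^2 - 5*p - 14)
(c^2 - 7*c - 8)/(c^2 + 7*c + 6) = (c - 8)/(c + 6)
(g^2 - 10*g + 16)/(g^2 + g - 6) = (g - 8)/(g + 3)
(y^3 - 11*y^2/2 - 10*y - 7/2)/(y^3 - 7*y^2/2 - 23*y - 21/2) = (y + 1)/(y + 3)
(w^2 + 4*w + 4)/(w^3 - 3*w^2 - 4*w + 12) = (w + 2)/(w^2 - 5*w + 6)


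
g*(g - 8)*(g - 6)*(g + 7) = g^4 - 7*g^3 - 50*g^2 + 336*g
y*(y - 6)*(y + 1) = y^3 - 5*y^2 - 6*y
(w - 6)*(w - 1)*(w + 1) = w^3 - 6*w^2 - w + 6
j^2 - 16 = (j - 4)*(j + 4)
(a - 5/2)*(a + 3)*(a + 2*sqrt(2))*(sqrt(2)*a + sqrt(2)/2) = sqrt(2)*a^4 + sqrt(2)*a^3 + 4*a^3 - 29*sqrt(2)*a^2/4 + 4*a^2 - 29*a - 15*sqrt(2)*a/4 - 15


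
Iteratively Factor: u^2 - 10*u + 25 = (u - 5)*(u - 5)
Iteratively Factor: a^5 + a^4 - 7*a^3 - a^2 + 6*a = (a)*(a^4 + a^3 - 7*a^2 - a + 6) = a*(a - 1)*(a^3 + 2*a^2 - 5*a - 6) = a*(a - 1)*(a + 3)*(a^2 - a - 2) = a*(a - 2)*(a - 1)*(a + 3)*(a + 1)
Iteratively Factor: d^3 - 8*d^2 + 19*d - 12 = (d - 1)*(d^2 - 7*d + 12) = (d - 3)*(d - 1)*(d - 4)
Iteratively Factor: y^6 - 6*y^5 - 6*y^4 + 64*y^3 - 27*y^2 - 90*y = (y + 3)*(y^5 - 9*y^4 + 21*y^3 + y^2 - 30*y) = (y + 1)*(y + 3)*(y^4 - 10*y^3 + 31*y^2 - 30*y) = (y - 3)*(y + 1)*(y + 3)*(y^3 - 7*y^2 + 10*y) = y*(y - 3)*(y + 1)*(y + 3)*(y^2 - 7*y + 10) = y*(y - 5)*(y - 3)*(y + 1)*(y + 3)*(y - 2)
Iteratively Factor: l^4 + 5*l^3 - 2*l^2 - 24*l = (l + 4)*(l^3 + l^2 - 6*l) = (l - 2)*(l + 4)*(l^2 + 3*l) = l*(l - 2)*(l + 4)*(l + 3)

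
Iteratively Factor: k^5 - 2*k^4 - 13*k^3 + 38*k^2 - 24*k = (k)*(k^4 - 2*k^3 - 13*k^2 + 38*k - 24) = k*(k - 2)*(k^3 - 13*k + 12) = k*(k - 2)*(k + 4)*(k^2 - 4*k + 3) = k*(k - 2)*(k - 1)*(k + 4)*(k - 3)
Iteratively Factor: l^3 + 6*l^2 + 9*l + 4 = (l + 1)*(l^2 + 5*l + 4) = (l + 1)^2*(l + 4)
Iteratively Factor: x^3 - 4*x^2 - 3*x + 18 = (x - 3)*(x^2 - x - 6) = (x - 3)*(x + 2)*(x - 3)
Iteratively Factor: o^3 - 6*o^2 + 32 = (o - 4)*(o^2 - 2*o - 8) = (o - 4)^2*(o + 2)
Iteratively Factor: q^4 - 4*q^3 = (q - 4)*(q^3) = q*(q - 4)*(q^2) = q^2*(q - 4)*(q)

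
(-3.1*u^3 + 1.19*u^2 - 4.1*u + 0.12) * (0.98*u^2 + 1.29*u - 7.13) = -3.038*u^5 - 2.8328*u^4 + 19.6201*u^3 - 13.6561*u^2 + 29.3878*u - 0.8556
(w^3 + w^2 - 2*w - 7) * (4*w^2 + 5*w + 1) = 4*w^5 + 9*w^4 - 2*w^3 - 37*w^2 - 37*w - 7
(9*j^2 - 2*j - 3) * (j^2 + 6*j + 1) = 9*j^4 + 52*j^3 - 6*j^2 - 20*j - 3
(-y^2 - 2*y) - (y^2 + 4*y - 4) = -2*y^2 - 6*y + 4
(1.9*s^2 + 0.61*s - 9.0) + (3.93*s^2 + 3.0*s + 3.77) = 5.83*s^2 + 3.61*s - 5.23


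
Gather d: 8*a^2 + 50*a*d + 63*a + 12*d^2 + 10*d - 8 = 8*a^2 + 63*a + 12*d^2 + d*(50*a + 10) - 8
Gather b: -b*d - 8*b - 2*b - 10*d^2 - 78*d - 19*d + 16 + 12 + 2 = b*(-d - 10) - 10*d^2 - 97*d + 30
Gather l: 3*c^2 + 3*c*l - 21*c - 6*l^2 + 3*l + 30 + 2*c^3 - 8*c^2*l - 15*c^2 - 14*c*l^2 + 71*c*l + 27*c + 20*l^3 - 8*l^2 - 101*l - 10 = 2*c^3 - 12*c^2 + 6*c + 20*l^3 + l^2*(-14*c - 14) + l*(-8*c^2 + 74*c - 98) + 20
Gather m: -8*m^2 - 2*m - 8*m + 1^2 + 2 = -8*m^2 - 10*m + 3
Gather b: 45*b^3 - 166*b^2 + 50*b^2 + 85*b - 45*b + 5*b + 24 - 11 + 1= 45*b^3 - 116*b^2 + 45*b + 14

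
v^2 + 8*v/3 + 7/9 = (v + 1/3)*(v + 7/3)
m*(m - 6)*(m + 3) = m^3 - 3*m^2 - 18*m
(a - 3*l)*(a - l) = a^2 - 4*a*l + 3*l^2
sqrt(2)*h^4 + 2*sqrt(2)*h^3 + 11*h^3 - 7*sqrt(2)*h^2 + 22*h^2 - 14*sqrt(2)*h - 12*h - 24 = (h + 2)*(h - sqrt(2))*(h + 6*sqrt(2))*(sqrt(2)*h + 1)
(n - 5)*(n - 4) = n^2 - 9*n + 20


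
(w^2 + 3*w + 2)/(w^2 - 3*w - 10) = (w + 1)/(w - 5)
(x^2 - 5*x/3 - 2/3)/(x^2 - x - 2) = (x + 1/3)/(x + 1)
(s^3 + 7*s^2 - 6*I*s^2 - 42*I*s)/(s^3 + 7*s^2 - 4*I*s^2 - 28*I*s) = (s - 6*I)/(s - 4*I)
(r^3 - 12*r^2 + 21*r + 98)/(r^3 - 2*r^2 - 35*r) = (r^2 - 5*r - 14)/(r*(r + 5))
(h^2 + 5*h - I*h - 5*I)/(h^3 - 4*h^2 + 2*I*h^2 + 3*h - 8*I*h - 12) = (h + 5)/(h^2 + h*(-4 + 3*I) - 12*I)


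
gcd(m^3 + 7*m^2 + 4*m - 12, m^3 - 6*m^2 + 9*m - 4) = m - 1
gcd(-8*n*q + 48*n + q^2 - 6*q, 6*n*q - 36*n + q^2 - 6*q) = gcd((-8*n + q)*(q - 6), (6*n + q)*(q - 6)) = q - 6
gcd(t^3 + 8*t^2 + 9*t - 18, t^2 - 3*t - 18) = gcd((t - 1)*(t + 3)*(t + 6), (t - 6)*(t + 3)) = t + 3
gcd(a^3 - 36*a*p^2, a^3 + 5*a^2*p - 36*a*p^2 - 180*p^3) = -a^2 + 36*p^2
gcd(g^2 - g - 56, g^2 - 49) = g + 7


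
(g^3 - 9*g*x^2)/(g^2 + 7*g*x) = (g^2 - 9*x^2)/(g + 7*x)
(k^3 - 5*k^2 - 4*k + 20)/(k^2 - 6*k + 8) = (k^2 - 3*k - 10)/(k - 4)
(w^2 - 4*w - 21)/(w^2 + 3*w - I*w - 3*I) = (w - 7)/(w - I)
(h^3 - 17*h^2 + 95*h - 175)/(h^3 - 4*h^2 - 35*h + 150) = (h - 7)/(h + 6)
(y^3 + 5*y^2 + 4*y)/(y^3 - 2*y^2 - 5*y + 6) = y*(y^2 + 5*y + 4)/(y^3 - 2*y^2 - 5*y + 6)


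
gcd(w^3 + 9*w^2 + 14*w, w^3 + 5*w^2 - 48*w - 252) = 1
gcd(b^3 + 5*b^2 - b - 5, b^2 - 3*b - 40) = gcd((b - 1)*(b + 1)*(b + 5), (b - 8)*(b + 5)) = b + 5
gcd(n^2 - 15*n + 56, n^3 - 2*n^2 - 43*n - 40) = n - 8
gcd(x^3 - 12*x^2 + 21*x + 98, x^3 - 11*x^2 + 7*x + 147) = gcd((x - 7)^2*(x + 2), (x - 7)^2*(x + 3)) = x^2 - 14*x + 49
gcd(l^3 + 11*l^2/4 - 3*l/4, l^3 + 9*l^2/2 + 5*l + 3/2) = l + 3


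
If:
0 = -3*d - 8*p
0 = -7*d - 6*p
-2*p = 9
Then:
No Solution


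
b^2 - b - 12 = (b - 4)*(b + 3)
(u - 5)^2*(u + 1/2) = u^3 - 19*u^2/2 + 20*u + 25/2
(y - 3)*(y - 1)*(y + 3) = y^3 - y^2 - 9*y + 9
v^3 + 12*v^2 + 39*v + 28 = (v + 1)*(v + 4)*(v + 7)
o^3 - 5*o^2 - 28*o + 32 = (o - 8)*(o - 1)*(o + 4)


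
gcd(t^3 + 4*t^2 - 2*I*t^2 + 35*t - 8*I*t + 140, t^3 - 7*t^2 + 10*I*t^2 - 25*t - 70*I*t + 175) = t + 5*I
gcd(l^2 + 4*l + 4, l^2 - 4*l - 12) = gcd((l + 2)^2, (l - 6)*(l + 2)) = l + 2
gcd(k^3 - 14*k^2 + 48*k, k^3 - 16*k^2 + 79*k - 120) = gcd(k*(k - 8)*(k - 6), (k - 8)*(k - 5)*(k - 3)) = k - 8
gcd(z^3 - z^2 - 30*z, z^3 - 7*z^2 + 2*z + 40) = 1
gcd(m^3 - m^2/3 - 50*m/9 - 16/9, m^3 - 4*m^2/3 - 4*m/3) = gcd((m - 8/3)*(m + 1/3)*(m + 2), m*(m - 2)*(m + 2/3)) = 1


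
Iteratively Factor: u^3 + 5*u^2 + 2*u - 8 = (u + 4)*(u^2 + u - 2) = (u + 2)*(u + 4)*(u - 1)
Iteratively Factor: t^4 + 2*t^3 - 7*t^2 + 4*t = (t)*(t^3 + 2*t^2 - 7*t + 4) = t*(t - 1)*(t^2 + 3*t - 4) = t*(t - 1)*(t + 4)*(t - 1)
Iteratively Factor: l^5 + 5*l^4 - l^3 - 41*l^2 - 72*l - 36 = (l - 3)*(l^4 + 8*l^3 + 23*l^2 + 28*l + 12) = (l - 3)*(l + 2)*(l^3 + 6*l^2 + 11*l + 6) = (l - 3)*(l + 2)*(l + 3)*(l^2 + 3*l + 2) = (l - 3)*(l + 1)*(l + 2)*(l + 3)*(l + 2)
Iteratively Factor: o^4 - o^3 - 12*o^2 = (o)*(o^3 - o^2 - 12*o) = o*(o - 4)*(o^2 + 3*o) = o*(o - 4)*(o + 3)*(o)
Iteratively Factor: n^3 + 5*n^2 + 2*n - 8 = (n - 1)*(n^2 + 6*n + 8) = (n - 1)*(n + 2)*(n + 4)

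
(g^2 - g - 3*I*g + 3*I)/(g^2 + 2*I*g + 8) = (g^2 - g - 3*I*g + 3*I)/(g^2 + 2*I*g + 8)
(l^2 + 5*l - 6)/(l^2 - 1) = (l + 6)/(l + 1)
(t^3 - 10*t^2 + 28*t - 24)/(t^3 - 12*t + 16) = (t - 6)/(t + 4)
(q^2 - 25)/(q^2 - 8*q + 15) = (q + 5)/(q - 3)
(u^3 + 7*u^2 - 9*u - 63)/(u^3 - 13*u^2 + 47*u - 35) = (u^3 + 7*u^2 - 9*u - 63)/(u^3 - 13*u^2 + 47*u - 35)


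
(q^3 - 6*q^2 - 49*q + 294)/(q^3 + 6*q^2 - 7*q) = (q^2 - 13*q + 42)/(q*(q - 1))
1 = 1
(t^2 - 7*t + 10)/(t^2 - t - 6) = (-t^2 + 7*t - 10)/(-t^2 + t + 6)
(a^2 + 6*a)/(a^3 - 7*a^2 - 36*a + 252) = a/(a^2 - 13*a + 42)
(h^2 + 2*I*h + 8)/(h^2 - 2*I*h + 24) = (h - 2*I)/(h - 6*I)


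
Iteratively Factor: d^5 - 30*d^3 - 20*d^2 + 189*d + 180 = (d - 5)*(d^4 + 5*d^3 - 5*d^2 - 45*d - 36) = (d - 5)*(d - 3)*(d^3 + 8*d^2 + 19*d + 12) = (d - 5)*(d - 3)*(d + 3)*(d^2 + 5*d + 4) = (d - 5)*(d - 3)*(d + 1)*(d + 3)*(d + 4)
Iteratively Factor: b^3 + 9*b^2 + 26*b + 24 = (b + 2)*(b^2 + 7*b + 12) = (b + 2)*(b + 3)*(b + 4)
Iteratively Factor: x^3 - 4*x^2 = (x)*(x^2 - 4*x) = x*(x - 4)*(x)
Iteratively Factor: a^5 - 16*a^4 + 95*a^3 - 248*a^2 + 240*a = (a)*(a^4 - 16*a^3 + 95*a^2 - 248*a + 240) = a*(a - 4)*(a^3 - 12*a^2 + 47*a - 60) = a*(a - 5)*(a - 4)*(a^2 - 7*a + 12) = a*(a - 5)*(a - 4)^2*(a - 3)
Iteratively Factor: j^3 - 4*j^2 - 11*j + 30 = (j - 5)*(j^2 + j - 6) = (j - 5)*(j - 2)*(j + 3)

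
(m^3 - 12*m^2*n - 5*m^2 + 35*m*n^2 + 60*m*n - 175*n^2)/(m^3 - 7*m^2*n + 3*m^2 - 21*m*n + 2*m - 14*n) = (m^2 - 5*m*n - 5*m + 25*n)/(m^2 + 3*m + 2)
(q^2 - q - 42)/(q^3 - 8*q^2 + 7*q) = (q + 6)/(q*(q - 1))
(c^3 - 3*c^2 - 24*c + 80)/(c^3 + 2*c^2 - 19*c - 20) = (c - 4)/(c + 1)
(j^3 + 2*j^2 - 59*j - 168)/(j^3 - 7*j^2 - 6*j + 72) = (j^2 - j - 56)/(j^2 - 10*j + 24)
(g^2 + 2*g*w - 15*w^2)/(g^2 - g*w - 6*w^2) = (g + 5*w)/(g + 2*w)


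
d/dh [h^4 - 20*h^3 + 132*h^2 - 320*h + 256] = 4*h^3 - 60*h^2 + 264*h - 320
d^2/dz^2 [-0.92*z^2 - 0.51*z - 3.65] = -1.84000000000000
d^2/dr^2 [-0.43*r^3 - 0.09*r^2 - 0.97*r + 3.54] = -2.58*r - 0.18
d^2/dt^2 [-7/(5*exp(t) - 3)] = (-175*exp(t) - 105)*exp(t)/(5*exp(t) - 3)^3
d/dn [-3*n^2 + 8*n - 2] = 8 - 6*n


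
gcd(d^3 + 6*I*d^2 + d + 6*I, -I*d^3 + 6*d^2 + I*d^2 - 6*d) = d + 6*I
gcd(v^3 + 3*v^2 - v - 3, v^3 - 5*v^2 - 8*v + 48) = v + 3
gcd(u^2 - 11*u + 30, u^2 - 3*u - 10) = u - 5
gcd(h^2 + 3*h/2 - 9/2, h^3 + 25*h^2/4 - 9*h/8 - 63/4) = h - 3/2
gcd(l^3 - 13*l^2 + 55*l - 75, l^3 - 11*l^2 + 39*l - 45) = l^2 - 8*l + 15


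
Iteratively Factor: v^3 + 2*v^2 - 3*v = (v - 1)*(v^2 + 3*v) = v*(v - 1)*(v + 3)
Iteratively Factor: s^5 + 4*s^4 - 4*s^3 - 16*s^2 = (s + 2)*(s^4 + 2*s^3 - 8*s^2) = s*(s + 2)*(s^3 + 2*s^2 - 8*s) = s*(s - 2)*(s + 2)*(s^2 + 4*s) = s^2*(s - 2)*(s + 2)*(s + 4)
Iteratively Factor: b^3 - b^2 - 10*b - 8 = (b + 2)*(b^2 - 3*b - 4) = (b - 4)*(b + 2)*(b + 1)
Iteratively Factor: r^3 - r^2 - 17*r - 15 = (r + 3)*(r^2 - 4*r - 5) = (r - 5)*(r + 3)*(r + 1)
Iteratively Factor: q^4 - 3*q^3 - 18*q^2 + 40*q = (q - 5)*(q^3 + 2*q^2 - 8*q) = q*(q - 5)*(q^2 + 2*q - 8) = q*(q - 5)*(q + 4)*(q - 2)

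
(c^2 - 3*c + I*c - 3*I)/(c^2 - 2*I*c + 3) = (c - 3)/(c - 3*I)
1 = 1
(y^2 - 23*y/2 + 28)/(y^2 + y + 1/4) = 2*(2*y^2 - 23*y + 56)/(4*y^2 + 4*y + 1)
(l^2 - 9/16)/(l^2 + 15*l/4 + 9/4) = (l - 3/4)/(l + 3)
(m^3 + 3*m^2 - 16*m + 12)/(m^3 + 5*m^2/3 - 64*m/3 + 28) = 3*(m - 1)/(3*m - 7)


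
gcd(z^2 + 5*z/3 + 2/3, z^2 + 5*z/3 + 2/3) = z^2 + 5*z/3 + 2/3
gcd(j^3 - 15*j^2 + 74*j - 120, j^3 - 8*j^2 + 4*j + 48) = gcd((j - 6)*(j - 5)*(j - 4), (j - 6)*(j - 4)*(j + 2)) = j^2 - 10*j + 24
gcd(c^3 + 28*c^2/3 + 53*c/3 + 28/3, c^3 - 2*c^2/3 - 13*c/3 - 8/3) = c + 1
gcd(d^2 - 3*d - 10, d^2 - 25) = d - 5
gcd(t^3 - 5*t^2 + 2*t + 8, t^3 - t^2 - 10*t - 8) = t^2 - 3*t - 4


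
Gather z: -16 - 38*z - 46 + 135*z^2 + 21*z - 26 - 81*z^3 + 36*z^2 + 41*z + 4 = -81*z^3 + 171*z^2 + 24*z - 84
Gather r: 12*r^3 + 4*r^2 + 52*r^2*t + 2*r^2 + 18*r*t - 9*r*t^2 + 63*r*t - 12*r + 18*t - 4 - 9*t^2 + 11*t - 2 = 12*r^3 + r^2*(52*t + 6) + r*(-9*t^2 + 81*t - 12) - 9*t^2 + 29*t - 6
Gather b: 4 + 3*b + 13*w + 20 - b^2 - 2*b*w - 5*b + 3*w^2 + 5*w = -b^2 + b*(-2*w - 2) + 3*w^2 + 18*w + 24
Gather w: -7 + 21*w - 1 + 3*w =24*w - 8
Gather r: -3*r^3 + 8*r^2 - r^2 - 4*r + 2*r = -3*r^3 + 7*r^2 - 2*r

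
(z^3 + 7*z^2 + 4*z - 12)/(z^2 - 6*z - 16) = (z^2 + 5*z - 6)/(z - 8)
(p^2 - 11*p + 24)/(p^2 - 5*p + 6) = (p - 8)/(p - 2)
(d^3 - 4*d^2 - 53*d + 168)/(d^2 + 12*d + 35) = (d^2 - 11*d + 24)/(d + 5)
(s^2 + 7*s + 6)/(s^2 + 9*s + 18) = (s + 1)/(s + 3)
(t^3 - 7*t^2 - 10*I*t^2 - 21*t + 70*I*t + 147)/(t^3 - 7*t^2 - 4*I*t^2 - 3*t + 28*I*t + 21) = (t - 7*I)/(t - I)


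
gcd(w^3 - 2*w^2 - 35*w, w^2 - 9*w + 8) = 1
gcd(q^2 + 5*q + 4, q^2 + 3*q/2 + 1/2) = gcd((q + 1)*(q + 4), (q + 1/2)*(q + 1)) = q + 1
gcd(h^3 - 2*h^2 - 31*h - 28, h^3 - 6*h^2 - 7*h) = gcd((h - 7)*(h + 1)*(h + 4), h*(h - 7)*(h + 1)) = h^2 - 6*h - 7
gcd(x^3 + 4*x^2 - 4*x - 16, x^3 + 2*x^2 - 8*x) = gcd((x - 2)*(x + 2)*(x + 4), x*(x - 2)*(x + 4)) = x^2 + 2*x - 8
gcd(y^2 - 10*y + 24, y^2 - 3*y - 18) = y - 6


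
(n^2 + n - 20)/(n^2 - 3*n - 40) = (n - 4)/(n - 8)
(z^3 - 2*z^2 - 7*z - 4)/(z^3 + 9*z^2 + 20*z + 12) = (z^2 - 3*z - 4)/(z^2 + 8*z + 12)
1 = 1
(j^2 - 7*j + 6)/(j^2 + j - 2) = (j - 6)/(j + 2)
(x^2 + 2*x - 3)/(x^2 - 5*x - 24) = (x - 1)/(x - 8)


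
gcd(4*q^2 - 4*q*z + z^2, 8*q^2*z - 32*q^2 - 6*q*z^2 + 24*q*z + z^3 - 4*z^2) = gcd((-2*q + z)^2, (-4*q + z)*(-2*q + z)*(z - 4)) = -2*q + z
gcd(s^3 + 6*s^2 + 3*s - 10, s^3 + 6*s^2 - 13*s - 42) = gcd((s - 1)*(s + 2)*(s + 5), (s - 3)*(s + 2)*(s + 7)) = s + 2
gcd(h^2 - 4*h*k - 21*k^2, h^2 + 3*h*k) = h + 3*k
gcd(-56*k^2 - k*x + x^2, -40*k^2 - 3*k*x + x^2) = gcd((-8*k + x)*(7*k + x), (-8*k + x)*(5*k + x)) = -8*k + x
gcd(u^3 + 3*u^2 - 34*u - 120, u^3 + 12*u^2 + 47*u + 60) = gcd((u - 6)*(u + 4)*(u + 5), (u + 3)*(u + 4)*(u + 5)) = u^2 + 9*u + 20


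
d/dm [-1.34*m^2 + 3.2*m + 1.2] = 3.2 - 2.68*m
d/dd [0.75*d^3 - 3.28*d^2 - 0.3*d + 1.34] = 2.25*d^2 - 6.56*d - 0.3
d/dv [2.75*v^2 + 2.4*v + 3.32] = 5.5*v + 2.4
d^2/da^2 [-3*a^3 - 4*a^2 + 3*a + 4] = -18*a - 8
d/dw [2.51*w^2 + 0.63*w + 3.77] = 5.02*w + 0.63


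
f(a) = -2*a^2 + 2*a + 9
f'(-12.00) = 50.00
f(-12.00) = -303.00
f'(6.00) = -22.00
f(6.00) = -51.00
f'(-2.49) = 11.96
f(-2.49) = -8.38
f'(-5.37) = 23.48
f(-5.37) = -59.41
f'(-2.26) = 11.04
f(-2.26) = -5.74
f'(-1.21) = 6.84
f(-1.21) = 3.65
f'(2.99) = -9.96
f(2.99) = -2.90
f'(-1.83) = 9.32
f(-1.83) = -1.36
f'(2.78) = -9.12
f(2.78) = -0.90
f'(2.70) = -8.80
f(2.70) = -0.18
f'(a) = 2 - 4*a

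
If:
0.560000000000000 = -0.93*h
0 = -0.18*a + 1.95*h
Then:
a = -6.52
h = -0.60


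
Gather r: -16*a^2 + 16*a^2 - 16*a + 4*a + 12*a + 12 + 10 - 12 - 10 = 0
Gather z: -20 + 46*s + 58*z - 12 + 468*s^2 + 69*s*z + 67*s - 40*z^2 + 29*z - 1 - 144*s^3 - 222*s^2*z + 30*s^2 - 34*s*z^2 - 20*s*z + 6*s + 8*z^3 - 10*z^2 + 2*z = -144*s^3 + 498*s^2 + 119*s + 8*z^3 + z^2*(-34*s - 50) + z*(-222*s^2 + 49*s + 89) - 33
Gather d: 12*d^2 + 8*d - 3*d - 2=12*d^2 + 5*d - 2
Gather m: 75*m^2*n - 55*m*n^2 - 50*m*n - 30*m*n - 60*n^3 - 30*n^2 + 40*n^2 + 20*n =75*m^2*n + m*(-55*n^2 - 80*n) - 60*n^3 + 10*n^2 + 20*n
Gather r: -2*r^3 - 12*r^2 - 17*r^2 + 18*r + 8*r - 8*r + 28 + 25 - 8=-2*r^3 - 29*r^2 + 18*r + 45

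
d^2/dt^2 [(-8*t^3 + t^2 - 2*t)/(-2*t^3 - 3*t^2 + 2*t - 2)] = 4*(-26*t^6 + 60*t^5 - 84*t^4 + 16*t^3 - 63*t^2 + 30*t + 2)/(8*t^9 + 36*t^8 + 30*t^7 - 21*t^6 + 42*t^5 + 42*t^4 - 56*t^3 + 60*t^2 - 24*t + 8)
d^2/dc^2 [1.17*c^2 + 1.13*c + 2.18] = 2.34000000000000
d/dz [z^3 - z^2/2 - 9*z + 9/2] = 3*z^2 - z - 9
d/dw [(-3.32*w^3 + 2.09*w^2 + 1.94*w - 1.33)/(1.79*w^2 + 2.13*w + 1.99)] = (-5.9428*w^4 - 14.1432*w^3 - 18.8413*w^2 + 13.0796*w + 6.6935)/(3.2041*w^4 + 7.6254*w^3 + 11.6611*w^2 + 8.4774*w + 3.9601)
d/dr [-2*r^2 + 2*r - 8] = 2 - 4*r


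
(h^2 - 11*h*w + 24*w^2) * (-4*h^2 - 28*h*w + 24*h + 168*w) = -4*h^4 + 16*h^3*w + 24*h^3 + 212*h^2*w^2 - 96*h^2*w - 672*h*w^3 - 1272*h*w^2 + 4032*w^3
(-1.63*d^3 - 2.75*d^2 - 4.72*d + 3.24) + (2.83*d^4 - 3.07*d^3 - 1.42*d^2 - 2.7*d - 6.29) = 2.83*d^4 - 4.7*d^3 - 4.17*d^2 - 7.42*d - 3.05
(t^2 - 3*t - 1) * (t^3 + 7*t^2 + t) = t^5 + 4*t^4 - 21*t^3 - 10*t^2 - t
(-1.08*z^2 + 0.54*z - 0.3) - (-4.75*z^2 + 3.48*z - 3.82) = 3.67*z^2 - 2.94*z + 3.52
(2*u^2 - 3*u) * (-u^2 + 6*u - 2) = -2*u^4 + 15*u^3 - 22*u^2 + 6*u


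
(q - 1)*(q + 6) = q^2 + 5*q - 6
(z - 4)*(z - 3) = z^2 - 7*z + 12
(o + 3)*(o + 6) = o^2 + 9*o + 18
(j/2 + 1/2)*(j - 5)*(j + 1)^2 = j^4/2 - j^3 - 6*j^2 - 7*j - 5/2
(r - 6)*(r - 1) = r^2 - 7*r + 6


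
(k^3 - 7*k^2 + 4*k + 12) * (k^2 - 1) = k^5 - 7*k^4 + 3*k^3 + 19*k^2 - 4*k - 12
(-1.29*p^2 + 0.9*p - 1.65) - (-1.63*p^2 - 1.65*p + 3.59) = 0.34*p^2 + 2.55*p - 5.24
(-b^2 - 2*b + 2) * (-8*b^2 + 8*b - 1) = 8*b^4 + 8*b^3 - 31*b^2 + 18*b - 2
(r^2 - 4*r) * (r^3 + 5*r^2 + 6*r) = r^5 + r^4 - 14*r^3 - 24*r^2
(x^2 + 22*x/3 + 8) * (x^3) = x^5 + 22*x^4/3 + 8*x^3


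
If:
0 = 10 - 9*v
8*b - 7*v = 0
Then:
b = 35/36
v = 10/9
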